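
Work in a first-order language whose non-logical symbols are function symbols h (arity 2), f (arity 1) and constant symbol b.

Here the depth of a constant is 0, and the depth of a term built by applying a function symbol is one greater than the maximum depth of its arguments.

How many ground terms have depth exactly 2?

Write N_k for the number of ground terms of depth ≤ k. A term of depth ≤ k is either a constant or a function symbol applied to arguments of depth ≤ k−1, so N_k = 1 + N_{k-1}^2 + N_{k-1}.
N_0 = 1
N_1 = 1 + 1^2 + 1 = 3
N_2 = 1 + 3^2 + 3 = 13
Terms of depth exactly 2: N_2 − N_1 = 13 − 3 = 10.

10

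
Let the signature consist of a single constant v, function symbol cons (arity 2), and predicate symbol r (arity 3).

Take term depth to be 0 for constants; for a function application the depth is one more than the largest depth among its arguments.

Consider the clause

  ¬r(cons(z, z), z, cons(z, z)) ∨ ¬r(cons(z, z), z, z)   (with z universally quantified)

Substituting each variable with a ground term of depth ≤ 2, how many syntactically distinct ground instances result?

5

Ground terms of depth ≤ 2:
  If N_k denotes the number of depth-≤k ground terms, the 1 constant gives N_0 = 1, and each function symbol of arity r contributes N_{k-1}^r new terms at level k: N_k = 1 + N_{k-1}^2.
  N_0 = 1
  N_1 = 1 + 1^2 = 2
  N_2 = 1 + 2^2 = 5
So there are 5 ground terms available for substitution.
The body mentions the single quantified variable z; since ground terms form a free algebra, no two substitutions collapse to the same formula.
Number of ground instances = 5.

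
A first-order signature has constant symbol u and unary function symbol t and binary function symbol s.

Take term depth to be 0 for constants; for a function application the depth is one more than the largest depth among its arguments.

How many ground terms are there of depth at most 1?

Let N_k = |{terms of depth ≤ k}|. Then N_0 = 1 and N_k = 1 + N_{k-1} + N_{k-1}^2 for k ≥ 1 (one summand per function symbol, arity giving the exponent).
N_0 = 1
N_1 = 1 + 1 + 1^2 = 3

3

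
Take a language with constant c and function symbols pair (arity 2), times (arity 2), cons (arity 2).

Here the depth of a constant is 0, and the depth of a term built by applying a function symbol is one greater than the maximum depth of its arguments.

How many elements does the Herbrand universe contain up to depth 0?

Let N_k count ground terms of depth at most k. Each non-constant term of depth ≤ k is some function symbol applied to depth-≤(k−1) arguments, giving N_k = 1 + N_{k-1}^2 + N_{k-1}^2 + N_{k-1}^2.
N_0 = 1
Explicitly: c.

1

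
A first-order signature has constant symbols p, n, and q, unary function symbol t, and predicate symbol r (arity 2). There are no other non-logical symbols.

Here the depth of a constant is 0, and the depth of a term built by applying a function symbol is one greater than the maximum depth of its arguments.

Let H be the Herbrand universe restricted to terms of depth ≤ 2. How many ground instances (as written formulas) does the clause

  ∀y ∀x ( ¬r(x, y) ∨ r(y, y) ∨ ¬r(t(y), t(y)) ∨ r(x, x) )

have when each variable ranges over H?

81

Ground terms of depth ≤ 2:
  Write N_k for the number of ground terms of depth ≤ k. A term of depth ≤ k is either a constant or a function symbol applied to arguments of depth ≤ k−1, so N_k = 3 + N_{k-1}.
  N_0 = 3
  N_1 = 3 + 3 = 6
  N_2 = 3 + 6 = 9
  Explicitly: p, n, q, t(p), t(n), t(q), t(t(p)), t(t(n)), t(t(q)).
So there are 9 ground terms available for substitution.
There are 2 variables to instantiate (y, x), each occurring in at least one literal, so different choices give different ground instances.
Number of ground instances = 9^2 = 81.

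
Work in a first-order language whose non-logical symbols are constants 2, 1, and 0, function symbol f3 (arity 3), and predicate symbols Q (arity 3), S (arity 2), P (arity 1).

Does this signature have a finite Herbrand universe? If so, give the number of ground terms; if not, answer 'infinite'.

infinite

The signature has at least one function symbol (f3, arity 3) and at least one constant (2).
Iterating f3 gives infinitely many distinct ground terms: 2, f3(2, 2, 2), f3(f3(2, 2, 2), f3(2, 2, 2), f3(2, 2, 2)), ...
So the Herbrand universe is infinite.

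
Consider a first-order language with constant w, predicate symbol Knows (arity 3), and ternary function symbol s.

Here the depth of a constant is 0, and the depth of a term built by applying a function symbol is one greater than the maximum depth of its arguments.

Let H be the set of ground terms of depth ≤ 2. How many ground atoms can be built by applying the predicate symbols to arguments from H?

First count ground terms of depth ≤ 2.
Let N_k = |{terms of depth ≤ k}|. Then N_0 = 1 and N_k = 1 + N_{k-1}^3 for k ≥ 1 (one summand per function symbol, arity giving the exponent).
N_0 = 1
N_1 = 1 + 1^3 = 2
N_2 = 1 + 2^3 = 9
Explicitly: w, s(w, w, w), s(w, w, s(w, w, w)), s(w, s(w, w, w), w), s(w, s(w, w, w), s(w, w, w)), s(s(w, w, w), w, w), s(s(w, w, w), w, s(w, w, w)), s(s(w, w, w), s(w, w, w), w), s(s(w, w, w), s(w, w, w), s(w, w, w)).
So |H| = 9.
Each predicate of arity r yields |H|^r ground atoms (one per choice of an r-tuple from H):
  Knows: 9^3 = 729
Total ground atoms: 729.

729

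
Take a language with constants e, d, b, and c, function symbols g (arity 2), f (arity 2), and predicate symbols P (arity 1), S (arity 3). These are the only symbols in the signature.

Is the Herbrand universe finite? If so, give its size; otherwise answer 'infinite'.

infinite

The signature has at least one function symbol (g, arity 2) and at least one constant (e).
Iterating g gives infinitely many distinct ground terms: e, g(e, e), g(g(e, e), g(e, e)), ...
So the Herbrand universe is infinite.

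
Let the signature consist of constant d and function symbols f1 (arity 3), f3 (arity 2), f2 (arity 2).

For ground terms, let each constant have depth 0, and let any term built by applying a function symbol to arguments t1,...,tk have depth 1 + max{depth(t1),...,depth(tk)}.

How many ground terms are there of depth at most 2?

97

If N_k denotes the number of depth-≤k ground terms, the 1 constant gives N_0 = 1, and each function symbol of arity r contributes N_{k-1}^r new terms at level k: N_k = 1 + N_{k-1}^3 + N_{k-1}^2 + N_{k-1}^2.
N_0 = 1
N_1 = 1 + 1^3 + 1^2 + 1^2 = 4
N_2 = 1 + 4^3 + 4^2 + 4^2 = 97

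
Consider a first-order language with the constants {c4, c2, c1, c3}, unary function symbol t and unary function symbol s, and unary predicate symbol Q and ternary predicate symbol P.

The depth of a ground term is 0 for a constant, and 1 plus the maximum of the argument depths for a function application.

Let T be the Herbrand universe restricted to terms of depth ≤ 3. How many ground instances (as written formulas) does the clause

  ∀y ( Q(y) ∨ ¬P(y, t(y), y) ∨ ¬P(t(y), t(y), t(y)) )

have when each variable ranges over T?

Ground terms of depth ≤ 3:
  Count level by level. With function symbols t/1, s/1, the terms of depth ≤ k are the 4 constants together with each function applied to depth-≤(k−1) tuples, so N_k = 4 + N_{k-1} + N_{k-1}.
  N_0 = 4
  N_1 = 4 + 4 + 4 = 12
  N_2 = 4 + 12 + 12 = 28
  N_3 = 4 + 28 + 28 = 60
So there are 60 ground terms available for substitution.
The clause has 1 distinct variable (y), which appears in the body. In the free term algebra distinct substitutions yield syntactically distinct ground instances.
Number of ground instances = 60.

60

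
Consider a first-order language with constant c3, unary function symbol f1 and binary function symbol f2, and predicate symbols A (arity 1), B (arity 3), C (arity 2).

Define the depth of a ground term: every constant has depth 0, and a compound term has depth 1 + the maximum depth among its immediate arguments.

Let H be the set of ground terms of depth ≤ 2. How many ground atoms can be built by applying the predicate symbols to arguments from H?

2379

First count ground terms of depth ≤ 2.
Write N_k for the number of ground terms of depth ≤ k. A term of depth ≤ k is either a constant or a function symbol applied to arguments of depth ≤ k−1, so N_k = 1 + N_{k-1} + N_{k-1}^2.
N_0 = 1
N_1 = 1 + 1 + 1^2 = 3
N_2 = 1 + 3 + 3^2 = 13
So |H| = 13.
Each predicate of arity r yields |H|^r ground atoms (one per choice of an r-tuple from H):
  A: 13;  B: 13^3 = 2197;  C: 13^2 = 169
Total ground atoms: 13 + 2197 + 169 = 2379.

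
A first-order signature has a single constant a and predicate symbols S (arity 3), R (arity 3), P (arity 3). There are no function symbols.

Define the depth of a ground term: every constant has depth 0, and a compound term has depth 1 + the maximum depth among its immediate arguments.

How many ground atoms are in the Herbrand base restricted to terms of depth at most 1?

First count ground terms of depth ≤ 1.
With no function symbols every ground term is a constant, so there is exactly 1 ground term at every depth bound.
N_0 = 1
N_1 = 1
Explicitly: a.
So |H| = 1.
Ground atoms are formed by filling each argument slot of a predicate with a term from H, so an r-ary predicate gives |H|^r atoms:
  S: 1^3 = 1;  R: 1^3 = 1;  P: 1^3 = 1
Total ground atoms: 1 + 1 + 1 = 3.

3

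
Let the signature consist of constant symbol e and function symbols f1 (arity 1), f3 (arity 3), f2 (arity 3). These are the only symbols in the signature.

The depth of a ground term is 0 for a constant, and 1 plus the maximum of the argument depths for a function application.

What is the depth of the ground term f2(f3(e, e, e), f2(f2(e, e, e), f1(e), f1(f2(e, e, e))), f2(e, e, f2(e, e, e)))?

4

depth(f3(e, e, e)) = 1 + max(0, 0, 0) = 1
depth(f2(e, e, e)) = 1 + max(0, 0, 0) = 1
depth(f1(e)) = 1 + depth(e) = 1 + 0 = 1
depth(f1(f2(e, e, e))) = 1 + depth(f2(e, e, e)) = 1 + 1 = 2
depth(f2(f2(e, e, e), f1(e), f1(f2(e, e, e)))) = 1 + max(1, 1, 2) = 3
depth(f2(e, e, f2(e, e, e))) = 1 + max(0, 0, 1) = 2
depth(f2(f3(e, e, e), f2(f2(e, e, e), f1(e), f1(f2(e, e, e))), f2(e, e, f2(e, e, e)))) = 1 + max(1, 3, 2) = 4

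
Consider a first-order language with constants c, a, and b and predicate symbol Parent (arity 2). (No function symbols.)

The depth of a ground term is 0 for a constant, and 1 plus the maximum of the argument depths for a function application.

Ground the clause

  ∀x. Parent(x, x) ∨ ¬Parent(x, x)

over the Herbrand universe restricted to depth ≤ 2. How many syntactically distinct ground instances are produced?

Ground terms of depth ≤ 2:
  With no function symbols every ground term is a constant, so there are exactly 3 ground terms at every depth bound.
  N_0 = 3
  N_1 = 3
  N_2 = 3
  Explicitly: c, a, b.
So there are 3 ground terms available for substitution.
There is 1 variable to instantiate (x),  occurring in at least one literal, so different choices give different ground instances.
Number of ground instances = 3.

3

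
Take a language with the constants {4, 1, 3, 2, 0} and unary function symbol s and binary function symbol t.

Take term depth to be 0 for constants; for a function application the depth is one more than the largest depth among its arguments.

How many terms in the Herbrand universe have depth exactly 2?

Write N_k for the number of ground terms of depth ≤ k. A term of depth ≤ k is either a constant or a function symbol applied to arguments of depth ≤ k−1, so N_k = 5 + N_{k-1} + N_{k-1}^2.
N_0 = 5
N_1 = 5 + 5 + 5^2 = 35
N_2 = 5 + 35 + 35^2 = 1265
Terms of depth exactly 2: N_2 − N_1 = 1265 − 35 = 1230.

1230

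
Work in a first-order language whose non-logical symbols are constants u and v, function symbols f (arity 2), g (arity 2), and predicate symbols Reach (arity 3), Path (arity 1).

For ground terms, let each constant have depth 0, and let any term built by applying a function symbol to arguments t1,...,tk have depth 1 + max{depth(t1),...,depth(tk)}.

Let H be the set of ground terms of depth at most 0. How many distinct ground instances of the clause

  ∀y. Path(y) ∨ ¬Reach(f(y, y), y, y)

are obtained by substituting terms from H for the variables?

2

Ground terms of depth ≤ 0:
  Let N_k count ground terms of depth at most k. Each non-constant term of depth ≤ k is some function symbol applied to depth-≤(k−1) arguments, giving N_k = 2 + N_{k-1}^2 + N_{k-1}^2.
  N_0 = 2
So there are 2 ground terms available for substitution.
The body mentions the single quantified variable y; since ground terms form a free algebra, no two substitutions collapse to the same formula.
Number of ground instances = 2.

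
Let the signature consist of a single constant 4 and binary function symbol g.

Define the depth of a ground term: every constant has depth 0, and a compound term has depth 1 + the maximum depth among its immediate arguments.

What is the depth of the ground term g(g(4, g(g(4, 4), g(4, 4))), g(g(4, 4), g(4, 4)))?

4

depth(g(4, 4)) = 1 + max(0, 0) = 1
depth(g(g(4, 4), g(4, 4))) = 1 + max(1, 1) = 2
depth(g(4, g(g(4, 4), g(4, 4)))) = 1 + max(0, 2) = 3
depth(g(g(4, g(g(4, 4), g(4, 4))), g(g(4, 4), g(4, 4)))) = 1 + max(3, 2) = 4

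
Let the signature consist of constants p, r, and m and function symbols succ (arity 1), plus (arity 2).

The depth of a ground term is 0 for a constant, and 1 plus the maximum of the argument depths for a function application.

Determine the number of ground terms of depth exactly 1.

Count level by level. With function symbols succ/1, plus/2, the terms of depth ≤ k are the 3 constants together with each function applied to depth-≤(k−1) tuples, so N_k = 3 + N_{k-1} + N_{k-1}^2.
N_0 = 3
N_1 = 3 + 3 + 3^2 = 15
Terms of depth exactly 1: N_1 − N_0 = 15 − 3 = 12.

12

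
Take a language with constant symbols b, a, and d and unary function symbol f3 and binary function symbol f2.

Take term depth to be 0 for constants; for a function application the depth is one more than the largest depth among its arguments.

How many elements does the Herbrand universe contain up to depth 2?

243

Count level by level. With function symbols f3/1, f2/2, the terms of depth ≤ k are the 3 constants together with each function applied to depth-≤(k−1) tuples, so N_k = 3 + N_{k-1} + N_{k-1}^2.
N_0 = 3
N_1 = 3 + 3 + 3^2 = 15
N_2 = 3 + 15 + 15^2 = 243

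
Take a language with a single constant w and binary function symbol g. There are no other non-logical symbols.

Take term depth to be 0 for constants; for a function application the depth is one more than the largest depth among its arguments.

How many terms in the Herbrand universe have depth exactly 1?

1

Let N_k count ground terms of depth at most k. Each non-constant term of depth ≤ k is some function symbol applied to depth-≤(k−1) arguments, giving N_k = 1 + N_{k-1}^2.
N_0 = 1
N_1 = 1 + 1^2 = 2
Terms of depth exactly 1: N_1 − N_0 = 2 − 1 = 1.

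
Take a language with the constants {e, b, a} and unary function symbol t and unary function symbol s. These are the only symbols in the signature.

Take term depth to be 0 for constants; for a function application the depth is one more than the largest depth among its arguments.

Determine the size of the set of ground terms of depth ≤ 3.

45

Write N_k for the number of ground terms of depth ≤ k. A term of depth ≤ k is either a constant or a function symbol applied to arguments of depth ≤ k−1, so N_k = 3 + N_{k-1} + N_{k-1}.
N_0 = 3
N_1 = 3 + 3 + 3 = 9
N_2 = 3 + 9 + 9 = 21
N_3 = 3 + 21 + 21 = 45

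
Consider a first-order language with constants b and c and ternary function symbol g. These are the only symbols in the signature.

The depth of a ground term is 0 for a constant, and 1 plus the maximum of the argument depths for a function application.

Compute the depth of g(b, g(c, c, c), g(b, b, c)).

2

depth(g(c, c, c)) = 1 + max(0, 0, 0) = 1
depth(g(b, b, c)) = 1 + max(0, 0, 0) = 1
depth(g(b, g(c, c, c), g(b, b, c))) = 1 + max(0, 1, 1) = 2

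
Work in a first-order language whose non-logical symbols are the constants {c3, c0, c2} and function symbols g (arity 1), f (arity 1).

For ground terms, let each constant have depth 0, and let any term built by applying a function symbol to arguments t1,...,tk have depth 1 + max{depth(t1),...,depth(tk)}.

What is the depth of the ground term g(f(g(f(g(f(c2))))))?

6

depth(f(c2)) = 1 + depth(c2) = 1 + 0 = 1
depth(g(f(c2))) = 1 + depth(f(c2)) = 1 + 1 = 2
depth(f(g(f(c2)))) = 1 + depth(g(f(c2))) = 1 + 2 = 3
depth(g(f(g(f(c2))))) = 1 + depth(f(g(f(c2)))) = 1 + 3 = 4
depth(f(g(f(g(f(c2)))))) = 1 + depth(g(f(g(f(c2))))) = 1 + 4 = 5
depth(g(f(g(f(g(f(c2))))))) = 1 + depth(f(g(f(g(f(c2)))))) = 1 + 5 = 6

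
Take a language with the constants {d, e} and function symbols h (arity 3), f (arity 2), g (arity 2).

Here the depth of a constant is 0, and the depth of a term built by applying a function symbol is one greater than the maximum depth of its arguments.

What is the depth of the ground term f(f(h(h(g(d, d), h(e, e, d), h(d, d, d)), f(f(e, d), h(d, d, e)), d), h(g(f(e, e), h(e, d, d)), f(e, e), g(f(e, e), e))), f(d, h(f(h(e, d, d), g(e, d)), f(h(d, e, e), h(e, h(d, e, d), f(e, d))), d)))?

depth(g(d, d)) = 1 + max(0, 0) = 1
depth(h(e, e, d)) = 1 + max(0, 0, 0) = 1
depth(h(d, d, d)) = 1 + max(0, 0, 0) = 1
depth(h(g(d, d), h(e, e, d), h(d, d, d))) = 1 + max(1, 1, 1) = 2
depth(f(e, d)) = 1 + max(0, 0) = 1
depth(h(d, d, e)) = 1 + max(0, 0, 0) = 1
depth(f(f(e, d), h(d, d, e))) = 1 + max(1, 1) = 2
depth(h(h(g(d, d), h(e, e, d), h(d, d, d)), f(f(e, d), h(d, d, e)), d)) = 1 + max(2, 2, 0) = 3
depth(f(e, e)) = 1 + max(0, 0) = 1
depth(h(e, d, d)) = 1 + max(0, 0, 0) = 1
depth(g(f(e, e), h(e, d, d))) = 1 + max(1, 1) = 2
depth(g(f(e, e), e)) = 1 + max(1, 0) = 2
depth(h(g(f(e, e), h(e, d, d)), f(e, e), g(f(e, e), e))) = 1 + max(2, 1, 2) = 3
depth(f(h(h(g(d, d), h(e, e, d), h(d, d, d)), f(f(e, d), h(d, d, e)), d), h(g(f(e, e), h(e, d, d)), f(e, e), g(f(e, e), e)))) = 1 + max(3, 3) = 4
depth(g(e, d)) = 1 + max(0, 0) = 1
depth(f(h(e, d, d), g(e, d))) = 1 + max(1, 1) = 2
depth(h(d, e, e)) = 1 + max(0, 0, 0) = 1
depth(h(d, e, d)) = 1 + max(0, 0, 0) = 1
depth(h(e, h(d, e, d), f(e, d))) = 1 + max(0, 1, 1) = 2
depth(f(h(d, e, e), h(e, h(d, e, d), f(e, d)))) = 1 + max(1, 2) = 3
depth(h(f(h(e, d, d), g(e, d)), f(h(d, e, e), h(e, h(d, e, d), f(e, d))), d)) = 1 + max(2, 3, 0) = 4
depth(f(d, h(f(h(e, d, d), g(e, d)), f(h(d, e, e), h(e, h(d, e, d), f(e, d))), d))) = 1 + max(0, 4) = 5
depth(f(f(h(h(g(d, d), h(e, e, d), h(d, d, d)), f(f(e, d), h(d, d, e)), d), h(g(f(e, e), h(e, d, d)), f(e, e), g(f(e, e), e))), f(d, h(f(h(e, d, d), g(e, d)), f(h(d, e, e), h(e, h(d, e, d), f(e, d))), d)))) = 1 + max(4, 5) = 6

6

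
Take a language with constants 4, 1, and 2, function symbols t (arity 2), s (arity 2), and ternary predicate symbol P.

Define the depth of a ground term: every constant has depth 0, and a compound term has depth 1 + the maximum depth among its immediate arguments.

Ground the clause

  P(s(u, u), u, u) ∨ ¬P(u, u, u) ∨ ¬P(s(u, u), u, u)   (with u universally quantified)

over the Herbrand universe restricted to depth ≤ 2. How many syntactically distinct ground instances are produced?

885

Ground terms of depth ≤ 2:
  Write N_k for the number of ground terms of depth ≤ k. A term of depth ≤ k is either a constant or a function symbol applied to arguments of depth ≤ k−1, so N_k = 3 + N_{k-1}^2 + N_{k-1}^2.
  N_0 = 3
  N_1 = 3 + 3^2 + 3^2 = 21
  N_2 = 3 + 21^2 + 21^2 = 885
So there are 885 ground terms available for substitution.
The body mentions the single quantified variable u; since ground terms form a free algebra, no two substitutions collapse to the same formula.
Number of ground instances = 885.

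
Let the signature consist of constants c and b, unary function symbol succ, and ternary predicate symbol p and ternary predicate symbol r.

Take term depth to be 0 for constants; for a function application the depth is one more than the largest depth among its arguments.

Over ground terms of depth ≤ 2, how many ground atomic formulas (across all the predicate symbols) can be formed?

First count ground terms of depth ≤ 2.
Count level by level. With function symbols succ/1, the terms of depth ≤ k are the 2 constants together with each function applied to depth-≤(k−1) tuples, so N_k = 2 + N_{k-1}.
N_0 = 2
N_1 = 2 + 2 = 4
N_2 = 2 + 4 = 6
Explicitly: c, b, succ(c), succ(b), succ(succ(c)), succ(succ(b)).
So |H| = 6.
For each predicate symbol, the number of ground atoms is |H| raised to its arity; summing:
  p: 6^3 = 216;  r: 6^3 = 216
Total ground atoms: 216 + 216 = 432.

432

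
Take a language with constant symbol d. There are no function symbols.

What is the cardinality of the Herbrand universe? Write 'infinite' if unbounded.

1

There are no function symbols, so the only ground term is the single constant.
The Herbrand universe is {d}, finite with 1 element.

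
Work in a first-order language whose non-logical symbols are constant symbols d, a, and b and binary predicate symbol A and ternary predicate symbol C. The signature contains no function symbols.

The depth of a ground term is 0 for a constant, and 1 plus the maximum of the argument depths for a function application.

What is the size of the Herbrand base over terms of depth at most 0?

36

First count ground terms of depth ≤ 0.
With no function symbols every ground term is a constant, so there are exactly 3 ground terms at every depth bound.
N_0 = 3
Explicitly: d, a, b.
So |H| = 3.
Each predicate of arity r yields |H|^r ground atoms (one per choice of an r-tuple from H):
  A: 3^2 = 9;  C: 3^3 = 27
Total ground atoms: 9 + 27 = 36.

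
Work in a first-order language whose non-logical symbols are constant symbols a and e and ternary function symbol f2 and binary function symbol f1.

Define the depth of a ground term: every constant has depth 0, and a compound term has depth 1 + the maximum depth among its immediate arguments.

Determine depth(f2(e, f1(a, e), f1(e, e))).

2

depth(f1(a, e)) = 1 + max(0, 0) = 1
depth(f1(e, e)) = 1 + max(0, 0) = 1
depth(f2(e, f1(a, e), f1(e, e))) = 1 + max(0, 1, 1) = 2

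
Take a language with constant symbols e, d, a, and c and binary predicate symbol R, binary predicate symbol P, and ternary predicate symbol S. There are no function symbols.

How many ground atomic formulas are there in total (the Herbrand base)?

96

With no function symbols, the Herbrand universe is just the 4 constants.
Ground atoms per predicate: R: 4^2 = 16, P: 4^2 = 16, S: 4^3 = 64.
Herbrand base size = 16 + 16 + 64 = 96.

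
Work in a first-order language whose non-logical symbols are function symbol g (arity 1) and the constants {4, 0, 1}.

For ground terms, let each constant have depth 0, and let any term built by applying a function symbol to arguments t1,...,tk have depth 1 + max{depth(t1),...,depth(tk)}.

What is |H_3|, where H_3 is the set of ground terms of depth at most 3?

12

Count level by level. With function symbols g/1, the terms of depth ≤ k are the 3 constants together with each function applied to depth-≤(k−1) tuples, so N_k = 3 + N_{k-1}.
N_0 = 3
N_1 = 3 + 3 = 6
N_2 = 3 + 6 = 9
N_3 = 3 + 9 = 12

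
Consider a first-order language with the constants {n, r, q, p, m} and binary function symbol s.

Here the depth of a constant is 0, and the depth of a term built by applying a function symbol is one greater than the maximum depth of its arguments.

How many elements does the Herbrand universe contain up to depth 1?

30

Let N_k = |{terms of depth ≤ k}|. Then N_0 = 5 and N_k = 5 + N_{k-1}^2 for k ≥ 1 (one summand per function symbol, arity giving the exponent).
N_0 = 5
N_1 = 5 + 5^2 = 30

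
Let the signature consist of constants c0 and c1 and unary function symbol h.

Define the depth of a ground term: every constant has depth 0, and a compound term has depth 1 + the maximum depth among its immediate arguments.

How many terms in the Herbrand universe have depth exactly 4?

2

Write N_k for the number of ground terms of depth ≤ k. A term of depth ≤ k is either a constant or a function symbol applied to arguments of depth ≤ k−1, so N_k = 2 + N_{k-1}.
N_0 = 2
N_1 = 2 + 2 = 4
N_2 = 2 + 4 = 6
N_3 = 2 + 6 = 8
N_4 = 2 + 8 = 10
Terms of depth exactly 4: N_4 − N_3 = 10 − 8 = 2.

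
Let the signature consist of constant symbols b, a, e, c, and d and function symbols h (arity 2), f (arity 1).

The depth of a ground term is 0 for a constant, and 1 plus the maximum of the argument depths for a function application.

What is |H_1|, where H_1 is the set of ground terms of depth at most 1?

Let N_k count ground terms of depth at most k. Each non-constant term of depth ≤ k is some function symbol applied to depth-≤(k−1) arguments, giving N_k = 5 + N_{k-1}^2 + N_{k-1}.
N_0 = 5
N_1 = 5 + 5^2 + 5 = 35

35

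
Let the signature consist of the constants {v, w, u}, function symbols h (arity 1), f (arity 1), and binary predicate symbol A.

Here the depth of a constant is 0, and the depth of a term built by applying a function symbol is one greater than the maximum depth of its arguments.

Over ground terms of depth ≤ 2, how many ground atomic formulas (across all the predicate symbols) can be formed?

441

First count ground terms of depth ≤ 2.
Let N_k = |{terms of depth ≤ k}|. Then N_0 = 3 and N_k = 3 + N_{k-1} + N_{k-1} for k ≥ 1 (one summand per function symbol, arity giving the exponent).
N_0 = 3
N_1 = 3 + 3 + 3 = 9
N_2 = 3 + 9 + 9 = 21
So |H| = 21.
Each predicate of arity r yields |H|^r ground atoms (one per choice of an r-tuple from H):
  A: 21^2 = 441
Total ground atoms: 441.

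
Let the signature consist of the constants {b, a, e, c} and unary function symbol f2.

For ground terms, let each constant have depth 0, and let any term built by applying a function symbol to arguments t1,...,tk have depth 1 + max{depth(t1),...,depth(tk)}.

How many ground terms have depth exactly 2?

4

Let N_k count ground terms of depth at most k. Each non-constant term of depth ≤ k is some function symbol applied to depth-≤(k−1) arguments, giving N_k = 4 + N_{k-1}.
N_0 = 4
N_1 = 4 + 4 = 8
N_2 = 4 + 8 = 12
Terms of depth exactly 2: N_2 − N_1 = 12 − 8 = 4.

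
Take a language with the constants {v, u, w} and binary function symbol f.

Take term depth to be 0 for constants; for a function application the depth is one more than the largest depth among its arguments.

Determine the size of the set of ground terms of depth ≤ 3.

21612

If N_k denotes the number of depth-≤k ground terms, the 3 constants give N_0 = 3, and each function symbol of arity r contributes N_{k-1}^r new terms at level k: N_k = 3 + N_{k-1}^2.
N_0 = 3
N_1 = 3 + 3^2 = 12
N_2 = 3 + 12^2 = 147
N_3 = 3 + 147^2 = 21612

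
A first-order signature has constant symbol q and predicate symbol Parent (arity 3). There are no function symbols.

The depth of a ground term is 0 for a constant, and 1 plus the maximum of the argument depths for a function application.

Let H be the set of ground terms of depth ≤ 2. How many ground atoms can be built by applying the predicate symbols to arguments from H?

First count ground terms of depth ≤ 2.
With no function symbols every ground term is a constant, so there is exactly 1 ground term at every depth bound.
N_0 = 1
N_1 = 1
N_2 = 1
So |H| = 1.
A ground atom is a predicate applied to a tuple of terms from H, so the count is the sum over predicates of |H|^arity:
  Parent: 1^3 = 1
Total ground atoms: 1.

1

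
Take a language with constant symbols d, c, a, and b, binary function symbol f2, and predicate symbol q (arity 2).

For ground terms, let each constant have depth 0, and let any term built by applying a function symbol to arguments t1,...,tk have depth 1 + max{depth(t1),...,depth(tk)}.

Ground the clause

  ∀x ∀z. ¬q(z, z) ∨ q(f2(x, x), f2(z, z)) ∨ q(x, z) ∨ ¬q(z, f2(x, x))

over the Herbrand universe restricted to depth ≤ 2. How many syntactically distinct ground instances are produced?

Ground terms of depth ≤ 2:
  Let N_k count ground terms of depth at most k. Each non-constant term of depth ≤ k is some function symbol applied to depth-≤(k−1) arguments, giving N_k = 4 + N_{k-1}^2.
  N_0 = 4
  N_1 = 4 + 4^2 = 20
  N_2 = 4 + 20^2 = 404
So there are 404 ground terms available for substitution.
The clause has 2 distinct variables (x, z), each appearing in the body. In the free term algebra distinct substitutions yield syntactically distinct ground instances.
Number of ground instances = 404^2 = 163216.

163216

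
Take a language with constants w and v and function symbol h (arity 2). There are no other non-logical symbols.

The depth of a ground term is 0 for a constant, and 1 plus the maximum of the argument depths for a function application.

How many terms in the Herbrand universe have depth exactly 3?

1408

Let N_k = |{terms of depth ≤ k}|. Then N_0 = 2 and N_k = 2 + N_{k-1}^2 for k ≥ 1 (one summand per function symbol, arity giving the exponent).
N_0 = 2
N_1 = 2 + 2^2 = 6
N_2 = 2 + 6^2 = 38
N_3 = 2 + 38^2 = 1446
Terms of depth exactly 3: N_3 − N_2 = 1446 − 38 = 1408.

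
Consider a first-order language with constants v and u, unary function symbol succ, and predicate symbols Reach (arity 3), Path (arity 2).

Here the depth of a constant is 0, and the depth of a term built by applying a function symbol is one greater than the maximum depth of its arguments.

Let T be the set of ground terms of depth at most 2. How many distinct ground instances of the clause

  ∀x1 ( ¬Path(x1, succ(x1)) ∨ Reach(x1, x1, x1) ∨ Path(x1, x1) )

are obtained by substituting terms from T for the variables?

6

Ground terms of depth ≤ 2:
  Write N_k for the number of ground terms of depth ≤ k. A term of depth ≤ k is either a constant or a function symbol applied to arguments of depth ≤ k−1, so N_k = 2 + N_{k-1}.
  N_0 = 2
  N_1 = 2 + 2 = 4
  N_2 = 2 + 4 = 6
So there are 6 ground terms available for substitution.
There is 1 variable to instantiate (x1),  occurring in at least one literal, so different choices give different ground instances.
Number of ground instances = 6.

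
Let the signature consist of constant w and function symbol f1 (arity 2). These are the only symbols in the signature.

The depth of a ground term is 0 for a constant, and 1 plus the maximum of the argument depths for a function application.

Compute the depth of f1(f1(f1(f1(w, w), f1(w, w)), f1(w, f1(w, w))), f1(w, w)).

4

depth(f1(w, w)) = 1 + max(0, 0) = 1
depth(f1(f1(w, w), f1(w, w))) = 1 + max(1, 1) = 2
depth(f1(w, f1(w, w))) = 1 + max(0, 1) = 2
depth(f1(f1(f1(w, w), f1(w, w)), f1(w, f1(w, w)))) = 1 + max(2, 2) = 3
depth(f1(f1(f1(f1(w, w), f1(w, w)), f1(w, f1(w, w))), f1(w, w))) = 1 + max(3, 1) = 4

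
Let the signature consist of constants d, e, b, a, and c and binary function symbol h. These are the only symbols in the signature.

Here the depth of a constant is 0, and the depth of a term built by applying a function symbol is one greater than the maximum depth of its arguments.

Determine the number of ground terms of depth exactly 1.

25

Write N_k for the number of ground terms of depth ≤ k. A term of depth ≤ k is either a constant or a function symbol applied to arguments of depth ≤ k−1, so N_k = 5 + N_{k-1}^2.
N_0 = 5
N_1 = 5 + 5^2 = 30
Terms of depth exactly 1: N_1 − N_0 = 30 − 5 = 25.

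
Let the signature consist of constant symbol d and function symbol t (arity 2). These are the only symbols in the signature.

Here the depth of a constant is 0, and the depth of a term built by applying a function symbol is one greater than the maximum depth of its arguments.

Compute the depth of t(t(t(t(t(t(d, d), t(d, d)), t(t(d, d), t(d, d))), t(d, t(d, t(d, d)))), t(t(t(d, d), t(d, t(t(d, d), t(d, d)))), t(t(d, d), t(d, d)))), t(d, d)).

7

depth(t(d, d)) = 1 + max(0, 0) = 1
depth(t(t(d, d), t(d, d))) = 1 + max(1, 1) = 2
depth(t(t(t(d, d), t(d, d)), t(t(d, d), t(d, d)))) = 1 + max(2, 2) = 3
depth(t(d, t(d, d))) = 1 + max(0, 1) = 2
depth(t(d, t(d, t(d, d)))) = 1 + max(0, 2) = 3
depth(t(t(t(t(d, d), t(d, d)), t(t(d, d), t(d, d))), t(d, t(d, t(d, d))))) = 1 + max(3, 3) = 4
depth(t(d, t(t(d, d), t(d, d)))) = 1 + max(0, 2) = 3
depth(t(t(d, d), t(d, t(t(d, d), t(d, d))))) = 1 + max(1, 3) = 4
depth(t(t(t(d, d), t(d, t(t(d, d), t(d, d)))), t(t(d, d), t(d, d)))) = 1 + max(4, 2) = 5
depth(t(t(t(t(t(d, d), t(d, d)), t(t(d, d), t(d, d))), t(d, t(d, t(d, d)))), t(t(t(d, d), t(d, t(t(d, d), t(d, d)))), t(t(d, d), t(d, d))))) = 1 + max(4, 5) = 6
depth(t(t(t(t(t(t(d, d), t(d, d)), t(t(d, d), t(d, d))), t(d, t(d, t(d, d)))), t(t(t(d, d), t(d, t(t(d, d), t(d, d)))), t(t(d, d), t(d, d)))), t(d, d))) = 1 + max(6, 1) = 7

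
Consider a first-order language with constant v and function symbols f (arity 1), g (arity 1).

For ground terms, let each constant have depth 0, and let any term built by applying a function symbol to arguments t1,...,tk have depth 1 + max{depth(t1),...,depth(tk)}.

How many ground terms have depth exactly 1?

Let N_k count ground terms of depth at most k. Each non-constant term of depth ≤ k is some function symbol applied to depth-≤(k−1) arguments, giving N_k = 1 + N_{k-1} + N_{k-1}.
N_0 = 1
N_1 = 1 + 1 + 1 = 3
Terms of depth exactly 1: N_1 − N_0 = 3 − 1 = 2.

2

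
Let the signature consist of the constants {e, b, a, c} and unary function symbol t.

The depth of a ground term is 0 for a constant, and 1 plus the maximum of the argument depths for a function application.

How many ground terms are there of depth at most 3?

16

If N_k denotes the number of depth-≤k ground terms, the 4 constants give N_0 = 4, and each function symbol of arity r contributes N_{k-1}^r new terms at level k: N_k = 4 + N_{k-1}.
N_0 = 4
N_1 = 4 + 4 = 8
N_2 = 4 + 8 = 12
N_3 = 4 + 12 = 16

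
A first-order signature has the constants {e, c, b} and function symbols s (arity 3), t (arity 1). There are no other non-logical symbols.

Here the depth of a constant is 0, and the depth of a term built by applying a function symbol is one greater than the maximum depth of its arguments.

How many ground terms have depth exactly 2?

Let N_k count ground terms of depth at most k. Each non-constant term of depth ≤ k is some function symbol applied to depth-≤(k−1) arguments, giving N_k = 3 + N_{k-1}^3 + N_{k-1}.
N_0 = 3
N_1 = 3 + 3^3 + 3 = 33
N_2 = 3 + 33^3 + 33 = 35973
Terms of depth exactly 2: N_2 − N_1 = 35973 − 33 = 35940.

35940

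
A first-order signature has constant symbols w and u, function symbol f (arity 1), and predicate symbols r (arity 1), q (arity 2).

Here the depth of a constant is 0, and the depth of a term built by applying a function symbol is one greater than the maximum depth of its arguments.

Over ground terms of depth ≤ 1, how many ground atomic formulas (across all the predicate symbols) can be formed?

20

First count ground terms of depth ≤ 1.
Count level by level. With function symbols f/1, the terms of depth ≤ k are the 2 constants together with each function applied to depth-≤(k−1) tuples, so N_k = 2 + N_{k-1}.
N_0 = 2
N_1 = 2 + 2 = 4
Explicitly: w, u, f(w), f(u).
So |H| = 4.
For each predicate symbol, the number of ground atoms is |H| raised to its arity; summing:
  r: 4;  q: 4^2 = 16
Total ground atoms: 4 + 16 = 20.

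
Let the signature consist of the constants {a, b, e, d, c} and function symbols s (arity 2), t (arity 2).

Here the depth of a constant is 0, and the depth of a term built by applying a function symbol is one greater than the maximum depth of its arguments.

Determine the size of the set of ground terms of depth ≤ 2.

If N_k denotes the number of depth-≤k ground terms, the 5 constants give N_0 = 5, and each function symbol of arity r contributes N_{k-1}^r new terms at level k: N_k = 5 + N_{k-1}^2 + N_{k-1}^2.
N_0 = 5
N_1 = 5 + 5^2 + 5^2 = 55
N_2 = 5 + 55^2 + 55^2 = 6055

6055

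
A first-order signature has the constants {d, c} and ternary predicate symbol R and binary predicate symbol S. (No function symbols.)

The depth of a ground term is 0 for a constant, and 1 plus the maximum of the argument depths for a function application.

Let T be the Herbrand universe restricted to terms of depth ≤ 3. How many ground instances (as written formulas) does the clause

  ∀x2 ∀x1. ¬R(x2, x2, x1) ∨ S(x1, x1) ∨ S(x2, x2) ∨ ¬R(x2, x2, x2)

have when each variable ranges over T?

Ground terms of depth ≤ 3:
  With no function symbols every ground term is a constant, so there are exactly 2 ground terms at every depth bound.
  N_0 = 2
  N_1 = 2
  N_2 = 2
  N_3 = 2
  Explicitly: d, c.
So there are 2 ground terms available for substitution.
There are 2 variables to instantiate (x2, x1), each occurring in at least one literal, so different choices give different ground instances.
Number of ground instances = 2^2 = 4.

4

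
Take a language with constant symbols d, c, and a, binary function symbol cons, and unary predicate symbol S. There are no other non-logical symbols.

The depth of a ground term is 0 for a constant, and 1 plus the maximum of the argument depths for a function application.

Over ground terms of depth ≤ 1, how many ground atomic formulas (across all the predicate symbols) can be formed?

First count ground terms of depth ≤ 1.
If N_k denotes the number of depth-≤k ground terms, the 3 constants give N_0 = 3, and each function symbol of arity r contributes N_{k-1}^r new terms at level k: N_k = 3 + N_{k-1}^2.
N_0 = 3
N_1 = 3 + 3^2 = 12
Explicitly: d, c, a, cons(d, d), cons(d, c), cons(d, a), cons(c, d), cons(c, c), cons(c, a), cons(a, d), cons(a, c), cons(a, a).
So |H| = 12.
For each predicate symbol, the number of ground atoms is |H| raised to its arity; summing:
  S: 12
Total ground atoms: 12.

12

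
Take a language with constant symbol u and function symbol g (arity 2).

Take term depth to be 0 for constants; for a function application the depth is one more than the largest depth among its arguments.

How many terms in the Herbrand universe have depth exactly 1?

1

Let N_k = |{terms of depth ≤ k}|. Then N_0 = 1 and N_k = 1 + N_{k-1}^2 for k ≥ 1 (one summand per function symbol, arity giving the exponent).
N_0 = 1
N_1 = 1 + 1^2 = 2
Terms of depth exactly 1: N_1 − N_0 = 2 − 1 = 1.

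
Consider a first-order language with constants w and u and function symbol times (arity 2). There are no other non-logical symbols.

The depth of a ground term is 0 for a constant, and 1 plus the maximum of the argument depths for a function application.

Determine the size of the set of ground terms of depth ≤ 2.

38

Write N_k for the number of ground terms of depth ≤ k. A term of depth ≤ k is either a constant or a function symbol applied to arguments of depth ≤ k−1, so N_k = 2 + N_{k-1}^2.
N_0 = 2
N_1 = 2 + 2^2 = 6
N_2 = 2 + 6^2 = 38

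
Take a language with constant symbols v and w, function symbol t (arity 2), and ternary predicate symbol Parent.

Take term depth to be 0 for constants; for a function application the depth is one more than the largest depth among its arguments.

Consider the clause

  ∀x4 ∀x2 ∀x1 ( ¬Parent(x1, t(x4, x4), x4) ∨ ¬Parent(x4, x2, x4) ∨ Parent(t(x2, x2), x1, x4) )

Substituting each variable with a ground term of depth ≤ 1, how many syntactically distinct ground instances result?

Ground terms of depth ≤ 1:
  If N_k denotes the number of depth-≤k ground terms, the 2 constants give N_0 = 2, and each function symbol of arity r contributes N_{k-1}^r new terms at level k: N_k = 2 + N_{k-1}^2.
  N_0 = 2
  N_1 = 2 + 2^2 = 6
So there are 6 ground terms available for substitution.
Each of x4, x2, x1 ranges independently over the available ground terms, and distinct assignments produce distinct instances.
Number of ground instances = 6^3 = 216.

216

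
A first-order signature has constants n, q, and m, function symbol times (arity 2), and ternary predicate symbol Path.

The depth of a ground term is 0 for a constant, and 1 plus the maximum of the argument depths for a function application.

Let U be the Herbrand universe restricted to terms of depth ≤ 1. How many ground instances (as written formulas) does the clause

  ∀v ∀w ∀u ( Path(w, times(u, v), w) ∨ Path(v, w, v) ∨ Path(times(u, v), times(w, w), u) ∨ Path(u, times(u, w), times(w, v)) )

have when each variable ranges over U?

1728

Ground terms of depth ≤ 1:
  Let N_k = |{terms of depth ≤ k}|. Then N_0 = 3 and N_k = 3 + N_{k-1}^2 for k ≥ 1 (one summand per function symbol, arity giving the exponent).
  N_0 = 3
  N_1 = 3 + 3^2 = 12
  Explicitly: n, q, m, times(n, n), times(n, q), times(n, m), times(q, n), times(q, q), times(q, m), times(m, n), times(m, q), times(m, m).
So there are 12 ground terms available for substitution.
Each of v, w, u ranges independently over the available ground terms, and distinct assignments produce distinct instances.
Number of ground instances = 12^3 = 1728.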